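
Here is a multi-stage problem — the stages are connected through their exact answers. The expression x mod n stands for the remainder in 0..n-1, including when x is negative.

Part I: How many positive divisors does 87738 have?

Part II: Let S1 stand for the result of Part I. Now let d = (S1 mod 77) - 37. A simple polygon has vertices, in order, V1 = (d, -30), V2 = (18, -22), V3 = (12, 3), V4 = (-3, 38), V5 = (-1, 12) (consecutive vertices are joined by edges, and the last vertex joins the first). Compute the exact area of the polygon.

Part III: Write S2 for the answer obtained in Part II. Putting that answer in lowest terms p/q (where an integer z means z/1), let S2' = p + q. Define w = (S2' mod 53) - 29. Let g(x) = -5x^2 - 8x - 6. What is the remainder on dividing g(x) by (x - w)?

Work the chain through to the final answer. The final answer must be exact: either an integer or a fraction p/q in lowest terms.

Part I: 87738 = 2 * 3 * 7 * 2089; number of divisors = (1+1) * (1+1) * (1+1) * (1+1) = 16; answer 16
Part II: S1 = 16; d = -21; cross terms: (-21*-22 - 18*-30)=1002, (18*3 - 12*-22)=318, (12*38 - -3*3)=465, (-3*12 - -1*38)=2, (-1*-30 - -21*12)=282; twice the area = |2069| = 2069; area = 2069/2; answer 2069/2
Part III: S2 = 2069/2; threaded value p + q = 2071; w = -25; remainder = value at the root: -5*(-25)^2 - 8*(-25)^1 - 6 = (-3125) + (200) + (-6) = -2931; answer -2931

-2931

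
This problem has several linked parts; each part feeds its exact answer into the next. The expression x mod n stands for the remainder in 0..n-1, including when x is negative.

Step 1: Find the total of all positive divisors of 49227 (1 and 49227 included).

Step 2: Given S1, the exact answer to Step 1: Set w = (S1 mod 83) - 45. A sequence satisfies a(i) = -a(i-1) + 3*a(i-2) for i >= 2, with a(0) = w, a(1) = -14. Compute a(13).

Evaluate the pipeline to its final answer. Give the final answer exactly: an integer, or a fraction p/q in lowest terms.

-513086

Step 1: 49227 = 3 * 61 * 269; sigma = (1 + 3) * (1 + 61) * (1 + 269) = 4 * 62 * 270 = 66960; answer 66960
Step 2: S1 = 66960; w = 17; a(2) = -1*(-14) + 3*(17) = 65; iterating: a(2)=65, a(3)=-107, a(4)=302, a(5)=-623, a(6)=1529, a(7)=-3398, a(8)=7985, a(9)=-18179, a(10)=42134, a(11)=-96671, a(12)=223073, a(13)=-513086; answer -513086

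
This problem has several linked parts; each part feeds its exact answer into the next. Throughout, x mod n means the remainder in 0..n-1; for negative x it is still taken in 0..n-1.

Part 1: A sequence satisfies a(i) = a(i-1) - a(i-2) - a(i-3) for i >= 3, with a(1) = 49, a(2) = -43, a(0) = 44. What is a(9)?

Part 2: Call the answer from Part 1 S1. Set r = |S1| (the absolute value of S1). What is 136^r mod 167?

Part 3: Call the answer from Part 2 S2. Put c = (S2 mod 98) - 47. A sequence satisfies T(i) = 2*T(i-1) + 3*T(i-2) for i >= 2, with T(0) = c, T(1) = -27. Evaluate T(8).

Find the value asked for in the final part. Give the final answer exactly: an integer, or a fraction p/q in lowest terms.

-114843

Part 1: a(3) = 1*(-43) - 1*(49) - 1*(44) = -136; iterating: a(3)=-136, a(4)=-142, a(5)=37, a(6)=315, a(7)=420, a(8)=68, a(9)=-667; answer -667
Part 2: S1 = -667; r = 667; squarings mod 167: 136^1=136, 136^2=126, 136^4=11, 136^8=121, 136^16=112, 136^32=19, 136^64=27, 136^128=61, 136^256=47, 136^512=38; 136^667 = 136^1 * 136^2 * 136^8 * 136^16 * 136^128 * 136^512 = 102 (mod 167); answer 102
Part 3: S2 = 102; c = -43; T(2) = 2*(-27) + 3*(-43) = -183; iterating: T(2)=-183, T(3)=-447, T(4)=-1443, T(5)=-4227, T(6)=-12783, T(7)=-38247, T(8)=-114843; answer -114843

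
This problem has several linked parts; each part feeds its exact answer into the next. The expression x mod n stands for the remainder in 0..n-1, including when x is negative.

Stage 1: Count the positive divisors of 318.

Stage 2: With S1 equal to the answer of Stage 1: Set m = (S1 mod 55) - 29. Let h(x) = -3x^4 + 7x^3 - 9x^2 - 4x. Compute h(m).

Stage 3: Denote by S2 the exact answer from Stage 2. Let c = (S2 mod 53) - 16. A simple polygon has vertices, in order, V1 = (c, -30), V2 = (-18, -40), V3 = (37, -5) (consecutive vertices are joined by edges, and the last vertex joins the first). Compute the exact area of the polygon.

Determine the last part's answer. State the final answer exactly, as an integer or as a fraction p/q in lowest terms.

65

Stage 1: 318 = 2 * 3 * 53; number of divisors = (1+1) * (1+1) * (1+1) = 8; answer 8
Stage 2: S1 = 8; m = -21; -3*(-21)^4 + 7*(-21)^3 - 9*(-21)^2 - 4*(-21)^1 = (-583443) + (-64827) + (-3969) + (84) = -652155; answer -652155
Stage 3: S2 = -652155; c = -6; cross terms: (-6*-40 - -18*-30)=-300, (-18*-5 - 37*-40)=1570, (37*-30 - -6*-5)=-1140; twice the area = |130| = 130; area = 65; answer 65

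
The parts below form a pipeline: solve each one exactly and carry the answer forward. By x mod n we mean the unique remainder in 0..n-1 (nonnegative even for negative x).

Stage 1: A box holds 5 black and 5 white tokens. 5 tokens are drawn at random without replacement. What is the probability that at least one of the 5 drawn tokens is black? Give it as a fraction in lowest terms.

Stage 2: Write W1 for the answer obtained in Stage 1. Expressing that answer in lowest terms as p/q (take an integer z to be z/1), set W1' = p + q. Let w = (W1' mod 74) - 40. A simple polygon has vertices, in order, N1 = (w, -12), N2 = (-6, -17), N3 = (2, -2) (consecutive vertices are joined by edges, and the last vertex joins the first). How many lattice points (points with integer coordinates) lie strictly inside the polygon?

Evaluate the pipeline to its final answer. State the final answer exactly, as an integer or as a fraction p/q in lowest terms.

Stage 1: total draws C(10,5) = 252; complement C(5,5) = 1; favorable 252 - 1 = 251; P = 251/252; answer 251/252
Stage 2: W1 = 251/252; threaded value p + q = 503; w = 19; cross terms: (19*-17 - -6*-12)=-395, (-6*-2 - 2*-17)=46, (2*-12 - 19*-2)=14; twice the area = |-335| = 335; area = 335/2; boundary points = 5 + 1 + 1 = 7; strictly interior points = area - boundary/2 + 1 = 165; answer 165

165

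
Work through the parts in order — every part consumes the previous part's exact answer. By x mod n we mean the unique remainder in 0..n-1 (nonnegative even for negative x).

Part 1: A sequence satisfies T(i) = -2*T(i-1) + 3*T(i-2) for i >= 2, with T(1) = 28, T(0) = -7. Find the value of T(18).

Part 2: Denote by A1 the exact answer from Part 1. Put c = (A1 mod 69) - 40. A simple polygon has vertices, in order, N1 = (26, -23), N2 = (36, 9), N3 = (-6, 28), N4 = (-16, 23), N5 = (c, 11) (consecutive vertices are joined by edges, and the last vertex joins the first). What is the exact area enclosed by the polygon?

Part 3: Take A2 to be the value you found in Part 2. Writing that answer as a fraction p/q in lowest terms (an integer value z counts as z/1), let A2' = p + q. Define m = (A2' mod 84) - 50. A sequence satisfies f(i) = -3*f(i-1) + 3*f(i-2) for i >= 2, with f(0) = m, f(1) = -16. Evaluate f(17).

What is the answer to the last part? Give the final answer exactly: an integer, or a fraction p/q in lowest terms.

21209311674

Part 1: T(2) = -2*(28) + 3*(-7) = -77; iterating: T(2)=-77, T(3)=238, T(4)=-707, T(5)=2128, T(6)=-6377, T(7)=19138, T(8)=-57407, T(9)=172228, T(10)=-516677, T(11)=1550038, T(12)=-4650107, T(13)=13950328, T(14)=-41850977, T(15)=125552938, T(16)=-376658807, T(17)=1129976428, T(18)=-3389929277; answer -3389929277
Part 2: A1 = -3389929277; c = -27; cross terms: (26*9 - 36*-23)=1062, (36*28 - -6*9)=1062, (-6*23 - -16*28)=310, (-16*11 - -27*23)=445, (-27*-23 - 26*11)=335; twice the area = |3214| = 3214; area = 1607; answer 1607
Part 3: A2 = 1607; threaded value p + q = 1608; m = -38; f(2) = -3*(-16) + 3*(-38) = -66; iterating: f(2)=-66, f(3)=150, f(4)=-648, f(5)=2394, f(6)=-9126, f(7)=34560, f(8)=-131058, f(9)=496854, f(10)=-1883736, f(11)=7141770, f(12)=-27076518, f(13)=102654864, f(14)=-389194146, f(15)=1475547030, f(16)=-5594223528, f(17)=21209311674; answer 21209311674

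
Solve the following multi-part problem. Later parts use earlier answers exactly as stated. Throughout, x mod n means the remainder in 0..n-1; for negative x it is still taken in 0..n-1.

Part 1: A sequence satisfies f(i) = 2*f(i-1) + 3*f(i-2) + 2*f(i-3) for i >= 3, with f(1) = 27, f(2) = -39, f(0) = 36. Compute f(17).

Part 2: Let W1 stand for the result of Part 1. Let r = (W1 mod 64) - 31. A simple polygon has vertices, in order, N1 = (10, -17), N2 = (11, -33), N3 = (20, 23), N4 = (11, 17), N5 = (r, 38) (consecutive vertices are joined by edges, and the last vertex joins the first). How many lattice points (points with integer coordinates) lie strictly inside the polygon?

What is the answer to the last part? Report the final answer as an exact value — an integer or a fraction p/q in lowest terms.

Part 1: f(3) = 2*(-39) + 3*(27) + 2*(36) = 75; iterating: f(3)=75, f(4)=87, f(5)=321, f(6)=1053, f(7)=3243, f(8)=10287, f(9)=32409, f(10)=102165, f(11)=322131, f(12)=1015575, f(13)=3201873, f(14)=10094733, f(15)=31826235, f(16)=100340415, f(17)=316349001; answer 316349001
Part 2: W1 = 316349001; r = -22; cross terms: (10*-33 - 11*-17)=-143, (11*23 - 20*-33)=913, (20*17 - 11*23)=87, (11*38 - -22*17)=792, (-22*-17 - 10*38)=-6; twice the area = |1643| = 1643; area = 1643/2; boundary points = 1 + 1 + 3 + 3 + 1 = 9; strictly interior points = area - boundary/2 + 1 = 818; answer 818

818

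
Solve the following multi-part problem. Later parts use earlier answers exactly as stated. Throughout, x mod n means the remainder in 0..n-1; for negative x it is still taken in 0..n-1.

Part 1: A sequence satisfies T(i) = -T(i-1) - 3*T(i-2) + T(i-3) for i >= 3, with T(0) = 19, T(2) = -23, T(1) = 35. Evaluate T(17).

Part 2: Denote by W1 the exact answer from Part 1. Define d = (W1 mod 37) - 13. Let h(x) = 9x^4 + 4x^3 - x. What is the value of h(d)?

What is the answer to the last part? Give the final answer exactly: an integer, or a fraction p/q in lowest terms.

Part 1: T(3) = -1*(-23) - 3*(35) + 1*(19) = -63; iterating: T(3)=-63, T(4)=167, T(5)=-1, T(6)=-563, T(7)=733, T(8)=955, T(9)=-3717, T(10)=1585, T(11)=10521, T(12)=-18993, T(13)=-10985, T(14)=78485, T(15)=-64523, T(16)=-181917, T(17)=453971; answer 453971
Part 2: W1 = 453971; d = 5; 9*(5)^4 + 4*(5)^3 - 1*(5)^1 = (5625) + (500) + (-5) = 6120; answer 6120

6120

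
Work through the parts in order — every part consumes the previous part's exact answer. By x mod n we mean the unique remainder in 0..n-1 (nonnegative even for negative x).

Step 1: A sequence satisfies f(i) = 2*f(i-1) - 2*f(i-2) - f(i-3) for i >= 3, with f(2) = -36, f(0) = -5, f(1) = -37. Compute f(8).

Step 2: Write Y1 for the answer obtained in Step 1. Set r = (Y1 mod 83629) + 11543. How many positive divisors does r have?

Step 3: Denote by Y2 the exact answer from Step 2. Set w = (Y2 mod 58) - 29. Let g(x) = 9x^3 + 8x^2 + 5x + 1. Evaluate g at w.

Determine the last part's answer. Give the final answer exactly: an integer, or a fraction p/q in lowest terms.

-18485

Step 1: f(3) = 2*(-36) - 2*(-37) - 1*(-5) = 7; iterating: f(3)=7, f(4)=123, f(5)=268, f(6)=283, f(7)=-93, f(8)=-1020; answer -1020
Step 2: Y1 = -1020; r = 94152; 94152 = 2^3 * 3 * 3923; number of divisors = (3+1) * (1+1) * (1+1) = 16; answer 16
Step 3: Y2 = 16; w = -13; 9*(-13)^3 + 8*(-13)^2 + 5*(-13)^1 + 1 = (-19773) + (1352) + (-65) + (1) = -18485; answer -18485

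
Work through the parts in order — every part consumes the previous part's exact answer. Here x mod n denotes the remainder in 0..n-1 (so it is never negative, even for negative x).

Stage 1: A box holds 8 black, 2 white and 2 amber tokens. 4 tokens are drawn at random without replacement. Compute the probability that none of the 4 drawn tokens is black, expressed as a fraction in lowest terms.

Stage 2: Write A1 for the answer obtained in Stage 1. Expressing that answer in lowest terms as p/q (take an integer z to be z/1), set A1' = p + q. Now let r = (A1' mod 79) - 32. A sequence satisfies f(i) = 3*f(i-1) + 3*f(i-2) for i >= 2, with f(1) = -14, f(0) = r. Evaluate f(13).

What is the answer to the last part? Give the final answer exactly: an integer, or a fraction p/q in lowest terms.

-159888654

Stage 1: total draws C(12,4) = 495; favorable C(4,4) = 1; P = 1/495; answer 1/495
Stage 2: A1 = 1/495; threaded value p + q = 496; r = -10; f(2) = 3*(-14) + 3*(-10) = -72; iterating: f(2)=-72, f(3)=-258, f(4)=-990, f(5)=-3744, f(6)=-14202, f(7)=-53838, f(8)=-204120, f(9)=-773874, f(10)=-2933982, f(11)=-11123568, f(12)=-42172650, f(13)=-159888654; answer -159888654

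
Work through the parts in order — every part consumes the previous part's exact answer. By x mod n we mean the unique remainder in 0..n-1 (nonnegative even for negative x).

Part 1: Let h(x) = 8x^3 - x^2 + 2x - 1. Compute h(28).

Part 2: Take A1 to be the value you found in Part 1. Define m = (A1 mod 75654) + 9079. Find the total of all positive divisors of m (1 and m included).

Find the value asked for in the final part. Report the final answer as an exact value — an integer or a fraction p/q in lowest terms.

65328

Part 1: 8*(28)^3 - 1*(28)^2 + 2*(28)^1 - 1 = (175616) + (-784) + (56) + (-1) = 174887; answer 174887
Part 2: A1 = 174887; m = 32658; 32658 = 2 * 3 * 5443; sigma = (1 + 2) * (1 + 3) * (1 + 5443) = 3 * 4 * 5444 = 65328; answer 65328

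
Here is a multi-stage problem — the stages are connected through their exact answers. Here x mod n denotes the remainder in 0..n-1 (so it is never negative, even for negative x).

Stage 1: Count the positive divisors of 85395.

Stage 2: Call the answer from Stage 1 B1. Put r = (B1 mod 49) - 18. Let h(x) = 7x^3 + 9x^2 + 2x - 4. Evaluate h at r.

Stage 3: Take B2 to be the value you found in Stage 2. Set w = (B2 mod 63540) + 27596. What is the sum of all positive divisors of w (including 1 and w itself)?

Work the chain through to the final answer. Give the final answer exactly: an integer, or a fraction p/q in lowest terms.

Stage 1: 85395 = 3 * 5 * 5693; number of divisors = (1+1) * (1+1) * (1+1) = 8; answer 8
Stage 2: B1 = 8; r = -10; 7*(-10)^3 + 9*(-10)^2 + 2*(-10)^1 - 4 = (-7000) + (900) + (-20) + (-4) = -6124; answer -6124
Stage 3: B2 = -6124; w = 85012; 85012 = 2^2 * 53 * 401; sigma = (1 + 2 + 4) * (1 + 53) * (1 + 401) = 7 * 54 * 402 = 151956; answer 151956

151956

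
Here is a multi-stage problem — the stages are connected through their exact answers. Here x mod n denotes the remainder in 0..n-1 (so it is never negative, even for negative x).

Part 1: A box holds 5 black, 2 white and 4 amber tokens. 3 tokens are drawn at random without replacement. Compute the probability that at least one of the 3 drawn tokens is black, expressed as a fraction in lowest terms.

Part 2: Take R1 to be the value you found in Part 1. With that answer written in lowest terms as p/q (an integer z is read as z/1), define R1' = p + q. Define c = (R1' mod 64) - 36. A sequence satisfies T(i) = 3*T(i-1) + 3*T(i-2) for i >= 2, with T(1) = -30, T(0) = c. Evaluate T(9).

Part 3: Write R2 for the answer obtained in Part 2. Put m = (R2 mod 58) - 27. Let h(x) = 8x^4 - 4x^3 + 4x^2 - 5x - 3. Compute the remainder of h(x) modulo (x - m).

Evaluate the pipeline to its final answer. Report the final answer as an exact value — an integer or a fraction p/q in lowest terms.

689058

Part 1: total draws C(11,3) = 165; complement C(6,3) = 20; favorable 165 - 20 = 145; P = 29/33; answer 29/33
Part 2: R1 = 29/33; threaded value p + q = 62; c = 26; T(2) = 3*(-30) + 3*(26) = -12; iterating: T(2)=-12, T(3)=-126, T(4)=-414, T(5)=-1620, T(6)=-6102, T(7)=-23166, T(8)=-87804, T(9)=-332910; answer -332910
Part 3: R2 = -332910; m = -17; remainder = value at the root: 8*(-17)^4 - 4*(-17)^3 + 4*(-17)^2 - 5*(-17)^1 - 3 = (668168) + (19652) + (1156) + (85) + (-3) = 689058; answer 689058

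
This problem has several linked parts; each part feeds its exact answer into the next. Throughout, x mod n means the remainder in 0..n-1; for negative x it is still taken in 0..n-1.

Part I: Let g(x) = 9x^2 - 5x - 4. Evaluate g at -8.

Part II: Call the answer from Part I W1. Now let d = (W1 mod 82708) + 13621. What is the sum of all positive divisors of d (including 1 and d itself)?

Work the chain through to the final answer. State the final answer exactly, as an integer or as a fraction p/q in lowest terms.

Part I: 9*(-8)^2 - 5*(-8)^1 - 4 = (576) + (40) + (-4) = 612; answer 612
Part II: W1 = 612; d = 14233; 14233 = 43 * 331; sigma = (1 + 43) * (1 + 331) = 44 * 332 = 14608; answer 14608

14608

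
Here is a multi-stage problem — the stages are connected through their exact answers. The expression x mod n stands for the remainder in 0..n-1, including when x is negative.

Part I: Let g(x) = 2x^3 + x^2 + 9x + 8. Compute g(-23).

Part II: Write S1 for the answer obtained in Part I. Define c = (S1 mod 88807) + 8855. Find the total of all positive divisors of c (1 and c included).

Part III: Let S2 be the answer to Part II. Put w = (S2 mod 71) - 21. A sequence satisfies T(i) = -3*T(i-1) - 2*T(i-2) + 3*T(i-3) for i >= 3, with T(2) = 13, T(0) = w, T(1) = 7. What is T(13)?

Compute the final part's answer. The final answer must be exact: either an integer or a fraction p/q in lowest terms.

Part I: 2*(-23)^3 + 1*(-23)^2 + 9*(-23)^1 + 8 = (-24334) + (529) + (-207) + (8) = -24004; answer -24004
Part II: S1 = -24004; c = 73658; 73658 = 2 * 13 * 2833; sigma = (1 + 2) * (1 + 13) * (1 + 2833) = 3 * 14 * 2834 = 119028; answer 119028
Part III: S2 = 119028; w = 11; T(3) = -3*(13) - 2*(7) + 3*(11) = -20; iterating: T(3)=-20, T(4)=55, T(5)=-86, T(6)=88, T(7)=73, T(8)=-653, T(9)=2077, T(10)=-4706, T(11)=8005, T(12)=-8372, T(13)=-5012; answer -5012

-5012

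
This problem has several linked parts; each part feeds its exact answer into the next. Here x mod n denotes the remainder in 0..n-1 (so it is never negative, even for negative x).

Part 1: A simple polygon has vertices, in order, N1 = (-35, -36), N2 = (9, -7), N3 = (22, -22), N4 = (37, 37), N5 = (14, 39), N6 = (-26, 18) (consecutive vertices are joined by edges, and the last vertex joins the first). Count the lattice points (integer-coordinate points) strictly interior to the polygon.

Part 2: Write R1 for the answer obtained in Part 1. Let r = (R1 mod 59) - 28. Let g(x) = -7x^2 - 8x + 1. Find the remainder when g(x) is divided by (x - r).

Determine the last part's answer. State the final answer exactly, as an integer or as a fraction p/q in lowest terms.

-6539

Part 1: cross terms: (-35*-7 - 9*-36)=569, (9*-22 - 22*-7)=-44, (22*37 - 37*-22)=1628, (37*39 - 14*37)=925, (14*18 - -26*39)=1266, (-26*-36 - -35*18)=1566; twice the area = |5910| = 5910; area = 2955; boundary points = 1 + 1 + 1 + 1 + 1 + 9 = 14; strictly interior points = area - boundary/2 + 1 = 2949; answer 2949
Part 2: R1 = 2949; r = 30; remainder = value at the root: -7*(30)^2 - 8*(30)^1 + 1 = (-6300) + (-240) + (1) = -6539; answer -6539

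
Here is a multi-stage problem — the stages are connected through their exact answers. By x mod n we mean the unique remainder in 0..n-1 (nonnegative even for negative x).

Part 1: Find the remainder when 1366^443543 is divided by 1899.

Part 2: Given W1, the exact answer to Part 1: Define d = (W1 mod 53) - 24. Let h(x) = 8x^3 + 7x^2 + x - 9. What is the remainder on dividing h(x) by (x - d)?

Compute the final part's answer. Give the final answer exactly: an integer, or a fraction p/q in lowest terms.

11497

Part 1: squarings mod 1899: 1366^1=1366, 1366^2=1138, 1366^4=1825, 1366^8=1678, 1366^16=1366, 1366^32=1138, 1366^64=1825, 1366^128=1678, 1366^256=1366, 1366^512=1138, 1366^1024=1825, 1366^2048=1678, 1366^4096=1366, 1366^8192=1138, 1366^16384=1825, 1366^32768=1678, 1366^65536=1366, 1366^131072=1138, 1366^262144=1825; 1366^443543 = 1366^1 * 1366^2 * 1366^4 * 1366^16 * 1366^128 * 1366^1024 * 1366^16384 * 1366^32768 * 1366^131072 * 1366^262144 = 1678 (mod 1899); answer 1678
Part 2: W1 = 1678; d = 11; remainder = value at the root: 8*(11)^3 + 7*(11)^2 + 1*(11)^1 - 9 = (10648) + (847) + (11) + (-9) = 11497; answer 11497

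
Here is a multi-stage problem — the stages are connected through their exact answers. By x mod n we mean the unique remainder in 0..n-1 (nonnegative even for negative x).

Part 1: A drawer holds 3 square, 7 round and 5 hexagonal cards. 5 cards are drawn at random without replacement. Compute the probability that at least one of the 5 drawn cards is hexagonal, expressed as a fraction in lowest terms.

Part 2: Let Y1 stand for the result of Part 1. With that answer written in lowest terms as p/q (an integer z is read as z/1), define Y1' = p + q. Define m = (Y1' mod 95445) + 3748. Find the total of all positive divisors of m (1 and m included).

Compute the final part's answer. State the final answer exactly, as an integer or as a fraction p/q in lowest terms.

6036

Part 1: total draws C(15,5) = 3003; complement C(10,5) = 252; favorable 3003 - 252 = 2751; P = 131/143; answer 131/143
Part 2: Y1 = 131/143; threaded value p + q = 274; m = 4022; 4022 = 2 * 2011; sigma = (1 + 2) * (1 + 2011) = 3 * 2012 = 6036; answer 6036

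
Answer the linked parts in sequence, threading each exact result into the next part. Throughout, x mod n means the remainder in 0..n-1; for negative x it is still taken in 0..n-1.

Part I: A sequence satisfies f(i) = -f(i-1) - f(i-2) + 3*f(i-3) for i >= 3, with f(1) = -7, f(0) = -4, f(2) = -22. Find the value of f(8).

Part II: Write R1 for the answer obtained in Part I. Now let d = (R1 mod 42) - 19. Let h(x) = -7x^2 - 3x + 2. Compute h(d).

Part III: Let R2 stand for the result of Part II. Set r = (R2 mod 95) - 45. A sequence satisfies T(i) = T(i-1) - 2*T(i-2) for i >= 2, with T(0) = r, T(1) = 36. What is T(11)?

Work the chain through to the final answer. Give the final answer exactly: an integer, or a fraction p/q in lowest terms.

168

Part I: f(3) = -1*(-22) - 1*(-7) + 3*(-4) = 17; iterating: f(3)=17, f(4)=-16, f(5)=-67, f(6)=134, f(7)=-115, f(8)=-220; answer -220
Part II: R1 = -220; d = 13; -7*(13)^2 - 3*(13)^1 + 2 = (-1183) + (-39) + (2) = -1220; answer -1220
Part III: R2 = -1220; r = -30; T(2) = 1*(36) - 2*(-30) = 96; iterating: T(2)=96, T(3)=24, T(4)=-168, T(5)=-216, T(6)=120, T(7)=552, T(8)=312, T(9)=-792, T(10)=-1416, T(11)=168; answer 168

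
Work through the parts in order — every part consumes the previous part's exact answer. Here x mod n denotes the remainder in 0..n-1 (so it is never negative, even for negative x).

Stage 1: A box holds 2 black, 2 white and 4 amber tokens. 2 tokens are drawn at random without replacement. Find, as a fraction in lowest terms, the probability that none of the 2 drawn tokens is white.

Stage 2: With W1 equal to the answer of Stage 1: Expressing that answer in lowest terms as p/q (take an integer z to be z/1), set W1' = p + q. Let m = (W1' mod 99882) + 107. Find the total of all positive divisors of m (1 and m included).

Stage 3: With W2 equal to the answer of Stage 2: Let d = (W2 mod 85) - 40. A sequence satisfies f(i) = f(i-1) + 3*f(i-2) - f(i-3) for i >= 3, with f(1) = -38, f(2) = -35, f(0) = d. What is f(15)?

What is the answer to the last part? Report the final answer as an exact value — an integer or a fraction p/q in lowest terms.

-1247419

Stage 1: total draws C(8,2) = 28; favorable C(6,2) = 15; P = 15/28; answer 15/28
Stage 2: W1 = 15/28; threaded value p + q = 43; m = 150; 150 = 2 * 3 * 5^2; sigma = (1 + 2) * (1 + 3) * (1 + 5 + 25) = 3 * 4 * 31 = 372; answer 372
Stage 3: W2 = 372; d = -8; f(3) = 1*(-35) + 3*(-38) - 1*(-8) = -141; iterating: f(3)=-141, f(4)=-208, f(5)=-596, f(6)=-1079, f(7)=-2659, f(8)=-5300, f(9)=-12198, f(10)=-25439, f(11)=-56733, f(12)=-120852, f(13)=-265612, f(14)=-571435, f(15)=-1247419; answer -1247419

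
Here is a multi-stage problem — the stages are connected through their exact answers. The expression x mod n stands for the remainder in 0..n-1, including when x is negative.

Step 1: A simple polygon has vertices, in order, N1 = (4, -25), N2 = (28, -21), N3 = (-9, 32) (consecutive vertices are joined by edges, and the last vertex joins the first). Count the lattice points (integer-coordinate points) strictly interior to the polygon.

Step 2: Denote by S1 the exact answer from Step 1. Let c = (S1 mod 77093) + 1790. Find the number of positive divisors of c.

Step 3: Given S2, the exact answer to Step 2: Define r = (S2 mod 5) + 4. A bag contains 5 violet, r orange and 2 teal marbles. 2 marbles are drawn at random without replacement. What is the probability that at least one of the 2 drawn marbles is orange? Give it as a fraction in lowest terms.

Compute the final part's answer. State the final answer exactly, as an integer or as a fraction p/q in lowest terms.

Step 1: cross terms: (4*-21 - 28*-25)=616, (28*32 - -9*-21)=707, (-9*-25 - 4*32)=97; twice the area = |1420| = 1420; area = 710; boundary points = 4 + 1 + 1 = 6; strictly interior points = area - boundary/2 + 1 = 708; answer 708
Step 2: S1 = 708; c = 2498; 2498 = 2 * 1249; number of divisors = (1+1) * (1+1) = 4; answer 4
Step 3: S2 = 4; r = 8; total draws C(15,2) = 105; complement C(7,2) = 21; favorable 105 - 21 = 84; P = 4/5; answer 4/5

4/5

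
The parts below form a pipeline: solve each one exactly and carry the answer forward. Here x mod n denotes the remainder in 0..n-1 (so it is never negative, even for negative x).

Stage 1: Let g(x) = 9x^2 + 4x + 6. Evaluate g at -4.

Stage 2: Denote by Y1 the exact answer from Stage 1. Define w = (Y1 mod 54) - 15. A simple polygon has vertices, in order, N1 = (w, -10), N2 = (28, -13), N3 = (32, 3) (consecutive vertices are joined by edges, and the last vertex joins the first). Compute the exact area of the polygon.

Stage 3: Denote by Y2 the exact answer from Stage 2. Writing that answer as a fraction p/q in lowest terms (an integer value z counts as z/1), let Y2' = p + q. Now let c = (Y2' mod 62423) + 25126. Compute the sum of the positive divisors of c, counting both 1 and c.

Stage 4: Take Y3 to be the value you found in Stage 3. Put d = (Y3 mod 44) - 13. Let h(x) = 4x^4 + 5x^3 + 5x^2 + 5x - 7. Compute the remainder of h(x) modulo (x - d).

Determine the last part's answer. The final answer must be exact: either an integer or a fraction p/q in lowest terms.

Stage 1: 9*(-4)^2 + 4*(-4)^1 + 6 = (144) + (-16) + (6) = 134; answer 134
Stage 2: Y1 = 134; w = 11; cross terms: (11*-13 - 28*-10)=137, (28*3 - 32*-13)=500, (32*-10 - 11*3)=-353; twice the area = |284| = 284; area = 142; answer 142
Stage 3: Y2 = 142; threaded value p + q = 143; c = 25269; 25269 = 3 * 8423; sigma = (1 + 3) * (1 + 8423) = 4 * 8424 = 33696; answer 33696
Stage 4: Y3 = 33696; d = 23; remainder = value at the root: 4*(23)^4 + 5*(23)^3 + 5*(23)^2 + 5*(23)^1 - 7 = (1119364) + (60835) + (2645) + (115) + (-7) = 1182952; answer 1182952

1182952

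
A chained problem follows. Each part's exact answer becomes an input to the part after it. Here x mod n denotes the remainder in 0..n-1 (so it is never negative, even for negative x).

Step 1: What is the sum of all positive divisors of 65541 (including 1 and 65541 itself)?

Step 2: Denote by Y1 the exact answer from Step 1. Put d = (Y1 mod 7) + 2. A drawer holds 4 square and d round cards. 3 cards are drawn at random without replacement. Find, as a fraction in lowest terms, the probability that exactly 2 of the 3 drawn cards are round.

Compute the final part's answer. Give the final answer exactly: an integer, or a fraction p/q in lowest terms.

Step 1: 65541 = 3 * 7 * 3121; sigma = (1 + 3) * (1 + 7) * (1 + 3121) = 4 * 8 * 3122 = 99904; answer 99904
Step 2: Y1 = 99904; d = 2; total draws C(6,3) = 20; favorable C(2,2)*C(4,1) = 4; P = 1/5; answer 1/5

1/5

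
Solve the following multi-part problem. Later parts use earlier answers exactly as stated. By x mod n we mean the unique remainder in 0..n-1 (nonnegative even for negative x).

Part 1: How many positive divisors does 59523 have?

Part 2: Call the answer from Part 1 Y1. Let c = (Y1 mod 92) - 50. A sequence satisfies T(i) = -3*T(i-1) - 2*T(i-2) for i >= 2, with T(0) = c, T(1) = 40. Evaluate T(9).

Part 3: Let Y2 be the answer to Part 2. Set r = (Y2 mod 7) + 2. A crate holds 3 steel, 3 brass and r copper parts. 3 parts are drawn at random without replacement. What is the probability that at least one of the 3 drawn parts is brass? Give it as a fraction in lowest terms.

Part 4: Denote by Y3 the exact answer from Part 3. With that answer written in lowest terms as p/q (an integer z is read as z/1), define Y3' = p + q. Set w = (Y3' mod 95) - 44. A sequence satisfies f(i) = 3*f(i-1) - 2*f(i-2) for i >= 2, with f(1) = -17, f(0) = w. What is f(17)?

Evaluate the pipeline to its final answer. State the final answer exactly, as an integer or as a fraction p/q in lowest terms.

-8126357

Part 1: 59523 = 3 * 19841; number of divisors = (1+1) * (1+1) = 4; answer 4
Part 2: Y1 = 4; c = -46; T(2) = -3*(40) - 2*(-46) = -28; iterating: T(2)=-28, T(3)=4, T(4)=44, T(5)=-140, T(6)=332, T(7)=-716, T(8)=1484, T(9)=-3020; answer -3020
Part 3: Y2 = -3020; r = 6; total draws C(12,3) = 220; complement C(9,3) = 84; favorable 220 - 84 = 136; P = 34/55; answer 34/55
Part 4: Y3 = 34/55; threaded value p + q = 89; w = 45; f(2) = 3*(-17) - 2*(45) = -141; iterating: f(2)=-141, f(3)=-389, f(4)=-885, f(5)=-1877, f(6)=-3861, f(7)=-7829, f(8)=-15765, f(9)=-31637, f(10)=-63381, f(11)=-126869, f(12)=-253845, f(13)=-507797, f(14)=-1015701, f(15)=-2031509, f(16)=-4063125, f(17)=-8126357; answer -8126357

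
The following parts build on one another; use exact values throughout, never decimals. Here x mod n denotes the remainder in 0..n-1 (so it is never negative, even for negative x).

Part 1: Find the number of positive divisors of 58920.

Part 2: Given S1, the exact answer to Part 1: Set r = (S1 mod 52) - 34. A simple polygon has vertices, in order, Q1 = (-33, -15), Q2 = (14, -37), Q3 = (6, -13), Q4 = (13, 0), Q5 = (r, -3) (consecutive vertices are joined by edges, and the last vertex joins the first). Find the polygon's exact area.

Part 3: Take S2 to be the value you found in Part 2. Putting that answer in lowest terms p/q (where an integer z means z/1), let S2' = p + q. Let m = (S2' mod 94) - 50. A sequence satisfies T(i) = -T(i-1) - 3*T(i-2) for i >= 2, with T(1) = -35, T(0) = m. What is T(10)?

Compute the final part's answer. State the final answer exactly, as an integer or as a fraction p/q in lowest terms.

Part 1: 58920 = 2^3 * 3 * 5 * 491; number of divisors = (3+1) * (1+1) * (1+1) * (1+1) = 32; answer 32
Part 2: S1 = 32; r = -2; cross terms: (-33*-37 - 14*-15)=1431, (14*-13 - 6*-37)=40, (6*0 - 13*-13)=169, (13*-3 - -2*0)=-39, (-2*-15 - -33*-3)=-69; twice the area = |1532| = 1532; area = 766; answer 766
Part 3: S2 = 766; threaded value p + q = 767; m = -35; T(2) = -1*(-35) - 3*(-35) = 140; iterating: T(2)=140, T(3)=-35, T(4)=-385, T(5)=490, T(6)=665, T(7)=-2135, T(8)=140, T(9)=6265, T(10)=-6685; answer -6685

-6685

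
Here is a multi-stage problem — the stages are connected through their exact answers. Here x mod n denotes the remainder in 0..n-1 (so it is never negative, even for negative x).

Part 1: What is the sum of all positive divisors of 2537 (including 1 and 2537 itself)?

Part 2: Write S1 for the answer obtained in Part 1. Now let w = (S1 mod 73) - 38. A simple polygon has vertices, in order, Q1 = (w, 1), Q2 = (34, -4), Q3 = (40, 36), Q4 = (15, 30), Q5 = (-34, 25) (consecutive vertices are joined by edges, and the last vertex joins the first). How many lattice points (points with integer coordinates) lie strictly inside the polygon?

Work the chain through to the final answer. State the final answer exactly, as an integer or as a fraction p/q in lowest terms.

Part 1: 2537 = 43 * 59; sigma = (1 + 43) * (1 + 59) = 44 * 60 = 2640; answer 2640
Part 2: S1 = 2640; w = -26; cross terms: (-26*-4 - 34*1)=70, (34*36 - 40*-4)=1384, (40*30 - 15*36)=660, (15*25 - -34*30)=1395, (-34*1 - -26*25)=616; twice the area = |4125| = 4125; area = 4125/2; boundary points = 5 + 2 + 1 + 1 + 8 = 17; strictly interior points = area - boundary/2 + 1 = 2055; answer 2055

2055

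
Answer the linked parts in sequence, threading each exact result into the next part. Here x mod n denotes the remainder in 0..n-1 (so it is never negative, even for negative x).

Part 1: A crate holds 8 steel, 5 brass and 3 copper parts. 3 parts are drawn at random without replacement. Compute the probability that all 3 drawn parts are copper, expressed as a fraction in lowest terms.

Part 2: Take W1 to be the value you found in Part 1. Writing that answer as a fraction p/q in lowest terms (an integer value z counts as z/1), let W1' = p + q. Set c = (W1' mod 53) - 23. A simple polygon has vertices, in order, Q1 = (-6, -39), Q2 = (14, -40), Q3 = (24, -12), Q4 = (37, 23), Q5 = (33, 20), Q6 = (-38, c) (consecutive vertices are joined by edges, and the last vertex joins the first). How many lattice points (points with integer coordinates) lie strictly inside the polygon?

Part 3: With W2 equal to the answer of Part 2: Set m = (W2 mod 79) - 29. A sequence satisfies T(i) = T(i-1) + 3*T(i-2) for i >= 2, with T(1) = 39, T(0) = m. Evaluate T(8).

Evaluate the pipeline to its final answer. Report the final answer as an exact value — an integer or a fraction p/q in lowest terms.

7008

Part 1: total draws C(16,3) = 560; favorable C(3,3) = 1; P = 1/560; answer 1/560
Part 2: W1 = 1/560; threaded value p + q = 561; c = 8; cross terms: (-6*-40 - 14*-39)=786, (14*-12 - 24*-40)=792, (24*23 - 37*-12)=996, (37*20 - 33*23)=-19, (33*8 - -38*20)=1024, (-38*-39 - -6*8)=1530; twice the area = |5109| = 5109; area = 5109/2; boundary points = 1 + 2 + 1 + 1 + 1 + 1 = 7; strictly interior points = area - boundary/2 + 1 = 2552; answer 2552
Part 3: W2 = 2552; m = -5; T(2) = 1*(39) + 3*(-5) = 24; iterating: T(2)=24, T(3)=141, T(4)=213, T(5)=636, T(6)=1275, T(7)=3183, T(8)=7008; answer 7008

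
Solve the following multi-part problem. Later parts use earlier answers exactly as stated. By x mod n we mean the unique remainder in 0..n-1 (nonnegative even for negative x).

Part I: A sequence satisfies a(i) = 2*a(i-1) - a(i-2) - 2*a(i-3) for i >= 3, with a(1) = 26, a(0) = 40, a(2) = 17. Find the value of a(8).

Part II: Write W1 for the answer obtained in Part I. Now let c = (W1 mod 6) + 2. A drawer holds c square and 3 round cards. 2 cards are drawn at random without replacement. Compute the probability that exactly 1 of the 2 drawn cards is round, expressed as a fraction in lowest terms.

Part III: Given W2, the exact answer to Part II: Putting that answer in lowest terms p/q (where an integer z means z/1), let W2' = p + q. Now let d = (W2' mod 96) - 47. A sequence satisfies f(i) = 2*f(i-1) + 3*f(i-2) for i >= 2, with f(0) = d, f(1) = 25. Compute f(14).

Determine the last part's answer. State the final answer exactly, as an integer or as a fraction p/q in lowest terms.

Part I: a(3) = 2*(17) - 1*(26) - 2*(40) = -72; iterating: a(3)=-72, a(4)=-213, a(5)=-388, a(6)=-419, a(7)=-24, a(8)=1147; answer 1147
Part II: W1 = 1147; c = 3; total draws C(6,2) = 15; favorable C(3,1)*C(3,1) = 9; P = 3/5; answer 3/5
Part III: W2 = 3/5; threaded value p + q = 8; d = -39; f(2) = 2*(25) + 3*(-39) = -67; iterating: f(2)=-67, f(3)=-59, f(4)=-319, f(5)=-815, f(6)=-2587, f(7)=-7619, f(8)=-22999, f(9)=-68855, f(10)=-206707, f(11)=-619979, f(12)=-1860079, f(13)=-5580095, f(14)=-16740427; answer -16740427

-16740427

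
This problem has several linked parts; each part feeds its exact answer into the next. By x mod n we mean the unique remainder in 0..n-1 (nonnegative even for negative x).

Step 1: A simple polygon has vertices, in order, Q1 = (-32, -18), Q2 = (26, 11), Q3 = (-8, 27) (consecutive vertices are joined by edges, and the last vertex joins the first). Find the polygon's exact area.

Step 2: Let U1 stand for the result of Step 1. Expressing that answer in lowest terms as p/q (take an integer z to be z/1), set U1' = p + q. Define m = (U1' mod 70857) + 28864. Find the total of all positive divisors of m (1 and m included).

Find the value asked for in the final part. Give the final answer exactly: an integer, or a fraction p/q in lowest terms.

Step 1: cross terms: (-32*11 - 26*-18)=116, (26*27 - -8*11)=790, (-8*-18 - -32*27)=1008; twice the area = |1914| = 1914; area = 957; answer 957
Step 2: U1 = 957; threaded value p + q = 958; m = 29822; 29822 = 2 * 13 * 31 * 37; sigma = (1 + 2) * (1 + 13) * (1 + 31) * (1 + 37) = 3 * 14 * 32 * 38 = 51072; answer 51072

51072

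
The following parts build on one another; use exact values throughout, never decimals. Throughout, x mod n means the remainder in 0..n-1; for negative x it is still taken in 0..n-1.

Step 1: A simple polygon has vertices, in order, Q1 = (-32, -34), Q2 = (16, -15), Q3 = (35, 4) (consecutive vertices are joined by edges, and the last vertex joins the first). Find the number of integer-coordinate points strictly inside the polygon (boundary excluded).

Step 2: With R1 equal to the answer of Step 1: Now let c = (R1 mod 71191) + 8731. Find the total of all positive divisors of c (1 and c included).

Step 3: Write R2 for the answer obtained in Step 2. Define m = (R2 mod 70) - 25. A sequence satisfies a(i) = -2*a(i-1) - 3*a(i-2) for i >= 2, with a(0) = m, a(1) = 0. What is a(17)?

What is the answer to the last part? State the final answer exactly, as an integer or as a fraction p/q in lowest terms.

28560

Step 1: cross terms: (-32*-15 - 16*-34)=1024, (16*4 - 35*-15)=589, (35*-34 - -32*4)=-1062; twice the area = |551| = 551; area = 551/2; boundary points = 1 + 19 + 1 = 21; strictly interior points = area - boundary/2 + 1 = 266; answer 266
Step 2: R1 = 266; c = 8997; 8997 = 3 * 2999; sigma = (1 + 3) * (1 + 2999) = 4 * 3000 = 12000; answer 12000
Step 3: R2 = 12000; m = 5; a(2) = -2*(0) - 3*(5) = -15; iterating: a(2)=-15, a(3)=30, a(4)=-15, a(5)=-60, a(6)=165, a(7)=-150, a(8)=-195, a(9)=840, a(10)=-1095, a(11)=-330, a(12)=3945, a(13)=-6900, a(14)=1965, a(15)=16770, a(16)=-39435, a(17)=28560; answer 28560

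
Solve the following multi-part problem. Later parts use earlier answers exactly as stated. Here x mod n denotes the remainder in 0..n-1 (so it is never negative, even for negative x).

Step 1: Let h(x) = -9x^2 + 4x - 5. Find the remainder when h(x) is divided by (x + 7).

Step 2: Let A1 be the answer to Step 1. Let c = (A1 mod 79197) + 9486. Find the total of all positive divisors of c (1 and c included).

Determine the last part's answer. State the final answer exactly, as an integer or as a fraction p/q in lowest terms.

Step 1: remainder = value at the root: -9*(-7)^2 + 4*(-7)^1 - 5 = (-441) + (-28) + (-5) = -474; answer -474
Step 2: A1 = -474; c = 88209; 88209 = 3^6 * 11^2; sigma = (1 + 3 + 9 + 27 + 81 + 243 + 729) * (1 + 11 + 121) = 1093 * 133 = 145369; answer 145369

145369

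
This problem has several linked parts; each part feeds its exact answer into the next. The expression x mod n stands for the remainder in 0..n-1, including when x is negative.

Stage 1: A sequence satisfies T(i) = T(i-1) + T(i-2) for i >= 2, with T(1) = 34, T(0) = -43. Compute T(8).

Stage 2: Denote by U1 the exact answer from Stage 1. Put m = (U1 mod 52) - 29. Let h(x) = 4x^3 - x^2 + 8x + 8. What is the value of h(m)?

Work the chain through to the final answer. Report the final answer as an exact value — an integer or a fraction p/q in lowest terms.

Stage 1: T(2) = 1*(34) + 1*(-43) = -9; iterating: T(2)=-9, T(3)=25, T(4)=16, T(5)=41, T(6)=57, T(7)=98, T(8)=155; answer 155
Stage 2: U1 = 155; m = 22; 4*(22)^3 - 1*(22)^2 + 8*(22)^1 + 8 = (42592) + (-484) + (176) + (8) = 42292; answer 42292

42292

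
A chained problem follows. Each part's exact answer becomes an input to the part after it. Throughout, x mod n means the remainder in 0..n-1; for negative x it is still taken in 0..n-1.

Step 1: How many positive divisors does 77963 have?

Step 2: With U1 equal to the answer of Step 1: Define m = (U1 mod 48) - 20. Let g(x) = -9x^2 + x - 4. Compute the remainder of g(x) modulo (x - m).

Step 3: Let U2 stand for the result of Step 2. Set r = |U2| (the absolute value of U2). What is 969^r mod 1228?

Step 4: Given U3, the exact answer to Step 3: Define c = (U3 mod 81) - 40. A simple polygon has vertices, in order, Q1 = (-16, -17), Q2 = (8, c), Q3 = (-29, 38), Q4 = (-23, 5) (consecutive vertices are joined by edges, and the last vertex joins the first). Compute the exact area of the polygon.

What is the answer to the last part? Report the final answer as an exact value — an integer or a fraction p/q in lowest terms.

1679/2

Step 1: 77963 = 53 * 1471; number of divisors = (1+1) * (1+1) = 4; answer 4
Step 2: U1 = 4; m = -16; remainder = value at the root: -9*(-16)^2 + 1*(-16)^1 - 4 = (-2304) + (-16) + (-4) = -2324; answer -2324
Step 3: U2 = -2324; r = 2324; squarings mod 1228: 969^1=969, 969^2=769, 969^4=693, 969^8=101, 969^16=377, 969^32=909, 969^64=1065, 969^128=781, 969^256=873, 969^512=769, 969^1024=693, 969^2048=101; 969^2324 = 969^4 * 969^16 * 969^256 * 969^2048 = 1177 (mod 1228); answer 1177
Step 4: U3 = 1177; c = 3; cross terms: (-16*3 - 8*-17)=88, (8*38 - -29*3)=391, (-29*5 - -23*38)=729, (-23*-17 - -16*5)=471; twice the area = |1679| = 1679; area = 1679/2; answer 1679/2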